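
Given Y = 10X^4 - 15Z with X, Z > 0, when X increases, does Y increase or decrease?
Y increases

Taking the partial derivative:
∂Y/∂X = 40X^3

∂Y/∂X = 40X^3 > 0 (assuming positive values)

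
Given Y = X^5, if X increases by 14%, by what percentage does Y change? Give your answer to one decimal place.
92.5%

For Y = X^5:
If X → X(1 + 0.14)
Then Y → Y · (1 + 0.14)^5
     ≈ Y · 1.9254

Percentage change = ((1 + 0.14)^5 − 1) × 100% ≈ 92.5%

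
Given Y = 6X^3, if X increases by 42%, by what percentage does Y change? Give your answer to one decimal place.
186.3%

For Y = 6X^3:
If X → X(1 + 0.42)
Then Y → Y · (1 + 0.42)^3
     ≈ Y · 2.8633

Percentage change = ((1 + 0.42)^3 − 1) × 100% ≈ 186.3%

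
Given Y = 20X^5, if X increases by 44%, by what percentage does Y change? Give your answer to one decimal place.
519.2%

For Y = 20X^5:
If X → X(1 + 0.44)
Then Y → Y · (1 + 0.44)^5
     ≈ Y · 6.1917

Percentage change = ((1 + 0.44)^5 − 1) × 100% ≈ 519.2%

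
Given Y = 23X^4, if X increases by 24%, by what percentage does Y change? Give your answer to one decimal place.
136.4%

For Y = 23X^4:
If X → X(1 + 0.24)
Then Y → Y · (1 + 0.24)^4
     ≈ Y · 2.3642

Percentage change = ((1 + 0.24)^4 − 1) × 100% ≈ 136.4%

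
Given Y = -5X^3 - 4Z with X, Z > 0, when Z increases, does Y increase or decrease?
Y decreases

Taking the partial derivative:
∂Y/∂Z = -4

∂Y/∂Z = -4 < 0 (assuming positive values)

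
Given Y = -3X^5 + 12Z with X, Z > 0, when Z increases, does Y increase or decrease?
Y increases

Taking the partial derivative:
∂Y/∂Z = 12

∂Y/∂Z = 12 > 0 (assuming positive values)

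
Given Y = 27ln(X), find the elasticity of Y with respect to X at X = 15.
Elasticity = 1/ln(15) ≈ 0.3693

Elasticity = (dY/dX) · (X/Y)

dY/dX = 27/X
At X = 15: dY/dX = 9/5, Y = 27·ln(15)

Elasticity = (9/5) · (15 / (27·ln(15))) = 1/ln(15) ≈ 0.3693

Interpretation: for a small percentage change in X, the percentage change in Y is approximately 0.37 times as large.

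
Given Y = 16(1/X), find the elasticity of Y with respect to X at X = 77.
Elasticity = -1

Elasticity = (dY/dX) · (X/Y)

dY/dX = -16/X²
At X = 77: dY/dX = -16/5929, Y = 16/77

Elasticity = (-16/5929) · (77 / (16/77)) = -1

Interpretation: for a small percentage change in X, the percentage change in Y is approximately -1.00 times as large.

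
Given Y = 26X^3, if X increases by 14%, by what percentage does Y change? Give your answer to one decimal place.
48.2%

For Y = 26X^3:
If X → X(1 + 0.14)
Then Y → Y · (1 + 0.14)^3
     ≈ Y · 1.4815

Percentage change = ((1 + 0.14)^3 − 1) × 100% ≈ 48.2%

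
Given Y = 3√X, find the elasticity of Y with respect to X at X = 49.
Elasticity = 1/2

Elasticity = (dY/dX) · (X/Y)

dY/dX = 3/(2·√X)
At X = 49: dY/dX = 3/14, Y = 21

Elasticity = (3/14) · (49 / 21) = 1/2

Interpretation: for a small percentage change in X, the percentage change in Y is approximately 0.50 times as large.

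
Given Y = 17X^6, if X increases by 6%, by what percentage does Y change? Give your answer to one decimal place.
41.9%

For Y = 17X^6:
If X → X(1 + 0.06)
Then Y → Y · (1 + 0.06)^6
     ≈ Y · 1.4185

Percentage change = ((1 + 0.06)^6 − 1) × 100% ≈ 41.9%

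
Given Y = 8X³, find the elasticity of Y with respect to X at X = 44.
Elasticity = 3

Elasticity = (dY/dX) · (X/Y)

dY/dX = 24·X²
At X = 44: dY/dX = 46464, Y = 681472

Elasticity = 46464 · (44 / 681472) = 3

Interpretation: for a small percentage change in X, the percentage change in Y is approximately 3.00 times as large.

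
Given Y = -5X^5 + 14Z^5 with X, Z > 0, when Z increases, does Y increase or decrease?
Y increases

Taking the partial derivative:
∂Y/∂Z = 70Z^4

∂Y/∂Z = 70Z^4 > 0 (assuming positive values)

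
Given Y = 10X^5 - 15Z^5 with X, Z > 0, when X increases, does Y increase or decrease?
Y increases

Taking the partial derivative:
∂Y/∂X = 50X^4

∂Y/∂X = 50X^4 > 0 (assuming positive values)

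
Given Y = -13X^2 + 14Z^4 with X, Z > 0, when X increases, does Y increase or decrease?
Y decreases

Taking the partial derivative:
∂Y/∂X = -26X

∂Y/∂X = -26X < 0 (assuming positive values)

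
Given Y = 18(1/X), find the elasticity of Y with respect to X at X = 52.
Elasticity = -1

Elasticity = (dY/dX) · (X/Y)

dY/dX = -18/X²
At X = 52: dY/dX = -9/1352, Y = 9/26

Elasticity = (-9/1352) · (52 / (9/26)) = -1

Interpretation: for a small percentage change in X, the percentage change in Y is approximately -1.00 times as large.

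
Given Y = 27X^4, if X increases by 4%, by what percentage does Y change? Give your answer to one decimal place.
17.0%

For Y = 27X^4:
If X → X(1 + 0.04)
Then Y → Y · (1 + 0.04)^4
     ≈ Y · 1.1699

Percentage change = ((1 + 0.04)^4 − 1) × 100% ≈ 17.0%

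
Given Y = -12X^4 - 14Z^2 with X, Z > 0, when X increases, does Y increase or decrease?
Y decreases

Taking the partial derivative:
∂Y/∂X = -48X^3

∂Y/∂X = -48X^3 < 0 (assuming positive values)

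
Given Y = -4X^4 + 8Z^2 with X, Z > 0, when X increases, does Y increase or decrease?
Y decreases

Taking the partial derivative:
∂Y/∂X = -16X^3

∂Y/∂X = -16X^3 < 0 (assuming positive values)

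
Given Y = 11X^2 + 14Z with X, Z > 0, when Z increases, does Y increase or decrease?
Y increases

Taking the partial derivative:
∂Y/∂Z = 14

∂Y/∂Z = 14 > 0 (assuming positive values)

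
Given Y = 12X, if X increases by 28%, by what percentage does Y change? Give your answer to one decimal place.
28.0%

For Y = 12X:
If X → X(1 + 0.28)
Then Y → Y · (1 + 0.28)^1
     = Y · 1.2800

Percentage change = ((1 + 0.28)^1 − 1) × 100% = 28.0%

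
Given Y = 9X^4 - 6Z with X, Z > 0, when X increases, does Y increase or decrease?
Y increases

Taking the partial derivative:
∂Y/∂X = 36X^3

∂Y/∂X = 36X^3 > 0 (assuming positive values)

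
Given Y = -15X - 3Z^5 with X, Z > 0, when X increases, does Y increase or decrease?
Y decreases

Taking the partial derivative:
∂Y/∂X = -15

∂Y/∂X = -15 < 0 (assuming positive values)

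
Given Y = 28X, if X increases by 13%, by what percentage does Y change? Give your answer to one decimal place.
13.0%

For Y = 28X:
If X → X(1 + 0.13)
Then Y → Y · (1 + 0.13)^1
     = Y · 1.1300

Percentage change = ((1 + 0.13)^1 − 1) × 100% = 13.0%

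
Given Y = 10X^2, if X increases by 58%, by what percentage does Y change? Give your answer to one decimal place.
149.6%

For Y = 10X^2:
If X → X(1 + 0.58)
Then Y → Y · (1 + 0.58)^2
     = Y · 2.4964

Percentage change = ((1 + 0.58)^2 − 1) × 100% ≈ 149.6%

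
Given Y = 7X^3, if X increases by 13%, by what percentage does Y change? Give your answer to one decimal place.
44.3%

For Y = 7X^3:
If X → X(1 + 0.13)
Then Y → Y · (1 + 0.13)^3
     ≈ Y · 1.4429

Percentage change = ((1 + 0.13)^3 − 1) × 100% ≈ 44.3%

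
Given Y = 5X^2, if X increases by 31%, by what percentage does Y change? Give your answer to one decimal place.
71.6%

For Y = 5X^2:
If X → X(1 + 0.31)
Then Y → Y · (1 + 0.31)^2
     = Y · 1.7161

Percentage change = ((1 + 0.31)^2 − 1) × 100% ≈ 71.6%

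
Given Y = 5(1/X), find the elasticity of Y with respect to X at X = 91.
Elasticity = -1

Elasticity = (dY/dX) · (X/Y)

dY/dX = -5/X²
At X = 91: dY/dX = -5/8281, Y = 5/91

Elasticity = (-5/8281) · (91 / (5/91)) = -1

Interpretation: for a small percentage change in X, the percentage change in Y is approximately -1.00 times as large.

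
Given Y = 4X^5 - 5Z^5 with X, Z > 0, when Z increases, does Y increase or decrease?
Y decreases

Taking the partial derivative:
∂Y/∂Z = -25Z^4

∂Y/∂Z = -25Z^4 < 0 (assuming positive values)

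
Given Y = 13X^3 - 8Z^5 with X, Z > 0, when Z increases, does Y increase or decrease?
Y decreases

Taking the partial derivative:
∂Y/∂Z = -40Z^4

∂Y/∂Z = -40Z^4 < 0 (assuming positive values)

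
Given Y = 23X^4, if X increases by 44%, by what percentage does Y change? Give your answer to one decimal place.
330.0%

For Y = 23X^4:
If X → X(1 + 0.44)
Then Y → Y · (1 + 0.44)^4
     ≈ Y · 4.2998

Percentage change = ((1 + 0.44)^4 − 1) × 100% ≈ 330.0%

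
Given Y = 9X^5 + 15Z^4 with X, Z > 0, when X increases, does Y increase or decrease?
Y increases

Taking the partial derivative:
∂Y/∂X = 45X^4

∂Y/∂X = 45X^4 > 0 (assuming positive values)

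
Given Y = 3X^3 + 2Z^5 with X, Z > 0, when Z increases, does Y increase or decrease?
Y increases

Taking the partial derivative:
∂Y/∂Z = 10Z^4

∂Y/∂Z = 10Z^4 > 0 (assuming positive values)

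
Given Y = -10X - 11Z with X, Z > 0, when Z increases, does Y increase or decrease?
Y decreases

Taking the partial derivative:
∂Y/∂Z = -11

∂Y/∂Z = -11 < 0 (assuming positive values)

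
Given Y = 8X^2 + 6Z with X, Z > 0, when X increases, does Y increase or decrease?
Y increases

Taking the partial derivative:
∂Y/∂X = 16X

∂Y/∂X = 16X > 0 (assuming positive values)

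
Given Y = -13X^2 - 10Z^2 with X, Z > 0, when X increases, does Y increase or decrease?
Y decreases

Taking the partial derivative:
∂Y/∂X = -26X

∂Y/∂X = -26X < 0 (assuming positive values)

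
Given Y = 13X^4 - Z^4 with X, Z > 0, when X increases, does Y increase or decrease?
Y increases

Taking the partial derivative:
∂Y/∂X = 52X^3

∂Y/∂X = 52X^3 > 0 (assuming positive values)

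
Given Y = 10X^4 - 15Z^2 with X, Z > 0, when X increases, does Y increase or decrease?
Y increases

Taking the partial derivative:
∂Y/∂X = 40X^3

∂Y/∂X = 40X^3 > 0 (assuming positive values)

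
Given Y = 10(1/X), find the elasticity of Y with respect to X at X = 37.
Elasticity = -1

Elasticity = (dY/dX) · (X/Y)

dY/dX = -10/X²
At X = 37: dY/dX = -10/1369, Y = 10/37

Elasticity = (-10/1369) · (37 / (10/37)) = -1

Interpretation: for a small percentage change in X, the percentage change in Y is approximately -1.00 times as large.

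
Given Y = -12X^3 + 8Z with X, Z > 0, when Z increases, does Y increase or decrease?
Y increases

Taking the partial derivative:
∂Y/∂Z = 8

∂Y/∂Z = 8 > 0 (assuming positive values)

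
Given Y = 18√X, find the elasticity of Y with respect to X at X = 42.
Elasticity = 1/2

Elasticity = (dY/dX) · (X/Y)

dY/dX = 9/√X
At X = 42: dY/dX = 3·√42/14, Y = 18·√42

Elasticity = (3·√42/14) · (42 / (18·√42)) = 1/2

Interpretation: for a small percentage change in X, the percentage change in Y is approximately 0.50 times as large.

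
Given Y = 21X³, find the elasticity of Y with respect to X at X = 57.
Elasticity = 3

Elasticity = (dY/dX) · (X/Y)

dY/dX = 63·X²
At X = 57: dY/dX = 204687, Y = 3889053

Elasticity = 204687 · (57 / 3889053) = 3

Interpretation: for a small percentage change in X, the percentage change in Y is approximately 3.00 times as large.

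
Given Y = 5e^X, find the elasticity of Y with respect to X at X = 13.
Elasticity = 13

Elasticity = (dY/dX) · (X/Y)

dY/dX = 5·e^X
At X = 13: dY/dX = 5·e^13, Y = 5·e^13

Elasticity = (5·e^13) · (13 / (5·e^13)) = 13

Interpretation: for a small percentage change in X, the percentage change in Y is approximately 13.00 times as large.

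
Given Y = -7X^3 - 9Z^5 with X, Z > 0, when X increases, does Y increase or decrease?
Y decreases

Taking the partial derivative:
∂Y/∂X = -21X^2

∂Y/∂X = -21X^2 < 0 (assuming positive values)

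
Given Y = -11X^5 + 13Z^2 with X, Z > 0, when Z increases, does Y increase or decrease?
Y increases

Taking the partial derivative:
∂Y/∂Z = 26Z

∂Y/∂Z = 26Z > 0 (assuming positive values)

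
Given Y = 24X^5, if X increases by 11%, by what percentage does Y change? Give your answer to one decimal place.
68.5%

For Y = 24X^5:
If X → X(1 + 0.11)
Then Y → Y · (1 + 0.11)^5
     ≈ Y · 1.6851

Percentage change = ((1 + 0.11)^5 − 1) × 100% ≈ 68.5%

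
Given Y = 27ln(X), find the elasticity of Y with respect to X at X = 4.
Elasticity = 1/ln(4) ≈ 0.7213

Elasticity = (dY/dX) · (X/Y)

dY/dX = 27/X
At X = 4: dY/dX = 27/4, Y = 27·ln(4)

Elasticity = (27/4) · (4 / (27·ln(4))) = 1/ln(4) ≈ 0.7213

Interpretation: for a small percentage change in X, the percentage change in Y is approximately 0.72 times as large.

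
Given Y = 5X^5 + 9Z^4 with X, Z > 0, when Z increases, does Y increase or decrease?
Y increases

Taking the partial derivative:
∂Y/∂Z = 36Z^3

∂Y/∂Z = 36Z^3 > 0 (assuming positive values)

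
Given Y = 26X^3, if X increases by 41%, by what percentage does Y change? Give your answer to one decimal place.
180.3%

For Y = 26X^3:
If X → X(1 + 0.41)
Then Y → Y · (1 + 0.41)^3
     ≈ Y · 2.8032

Percentage change = ((1 + 0.41)^3 − 1) × 100% ≈ 180.3%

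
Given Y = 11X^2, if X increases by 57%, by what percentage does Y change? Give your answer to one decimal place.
146.5%

For Y = 11X^2:
If X → X(1 + 0.57)
Then Y → Y · (1 + 0.57)^2
     = Y · 2.4649

Percentage change = ((1 + 0.57)^2 − 1) × 100% ≈ 146.5%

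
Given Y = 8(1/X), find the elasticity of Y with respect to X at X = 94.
Elasticity = -1

Elasticity = (dY/dX) · (X/Y)

dY/dX = -8/X²
At X = 94: dY/dX = -2/2209, Y = 4/47

Elasticity = (-2/2209) · (94 / (4/47)) = -1

Interpretation: for a small percentage change in X, the percentage change in Y is approximately -1.00 times as large.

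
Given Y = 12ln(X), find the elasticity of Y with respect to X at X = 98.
Elasticity = 1/ln(98) ≈ 0.2181

Elasticity = (dY/dX) · (X/Y)

dY/dX = 12/X
At X = 98: dY/dX = 6/49, Y = 12·ln(98)

Elasticity = (6/49) · (98 / (12·ln(98))) = 1/ln(98) ≈ 0.2181

Interpretation: for a small percentage change in X, the percentage change in Y is approximately 0.22 times as large.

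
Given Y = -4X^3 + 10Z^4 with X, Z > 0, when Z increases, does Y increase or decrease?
Y increases

Taking the partial derivative:
∂Y/∂Z = 40Z^3

∂Y/∂Z = 40Z^3 > 0 (assuming positive values)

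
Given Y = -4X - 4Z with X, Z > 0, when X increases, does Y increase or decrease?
Y decreases

Taking the partial derivative:
∂Y/∂X = -4

∂Y/∂X = -4 < 0 (assuming positive values)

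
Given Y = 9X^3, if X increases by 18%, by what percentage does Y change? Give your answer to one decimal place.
64.3%

For Y = 9X^3:
If X → X(1 + 0.18)
Then Y → Y · (1 + 0.18)^3
     ≈ Y · 1.6430

Percentage change = ((1 + 0.18)^3 − 1) × 100% ≈ 64.3%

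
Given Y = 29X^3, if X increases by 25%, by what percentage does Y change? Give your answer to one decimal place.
95.3%

For Y = 29X^3:
If X → X(1 + 0.25)
Then Y → Y · (1 + 0.25)^3
     ≈ Y · 1.9531

Percentage change = ((1 + 0.25)^3 − 1) × 100% ≈ 95.3%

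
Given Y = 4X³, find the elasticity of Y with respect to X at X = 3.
Elasticity = 3

Elasticity = (dY/dX) · (X/Y)

dY/dX = 12·X²
At X = 3: dY/dX = 108, Y = 108

Elasticity = 108 · (3 / 108) = 3

Interpretation: for a small percentage change in X, the percentage change in Y is approximately 3.00 times as large.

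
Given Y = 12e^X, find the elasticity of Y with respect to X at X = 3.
Elasticity = 3

Elasticity = (dY/dX) · (X/Y)

dY/dX = 12·e^X
At X = 3: dY/dX = 12·e^3, Y = 12·e^3

Elasticity = (12·e^3) · (3 / (12·e^3)) = 3

Interpretation: for a small percentage change in X, the percentage change in Y is approximately 3.00 times as large.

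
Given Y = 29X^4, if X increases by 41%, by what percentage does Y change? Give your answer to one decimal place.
295.3%

For Y = 29X^4:
If X → X(1 + 0.41)
Then Y → Y · (1 + 0.41)^4
     ≈ Y · 3.9525

Percentage change = ((1 + 0.41)^4 − 1) × 100% ≈ 295.3%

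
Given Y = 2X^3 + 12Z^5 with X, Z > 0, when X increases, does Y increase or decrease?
Y increases

Taking the partial derivative:
∂Y/∂X = 6X^2

∂Y/∂X = 6X^2 > 0 (assuming positive values)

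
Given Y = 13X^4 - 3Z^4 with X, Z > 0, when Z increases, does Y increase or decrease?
Y decreases

Taking the partial derivative:
∂Y/∂Z = -12Z^3

∂Y/∂Z = -12Z^3 < 0 (assuming positive values)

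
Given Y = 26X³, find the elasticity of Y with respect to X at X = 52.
Elasticity = 3

Elasticity = (dY/dX) · (X/Y)

dY/dX = 78·X²
At X = 52: dY/dX = 210912, Y = 3655808

Elasticity = 210912 · (52 / 3655808) = 3

Interpretation: for a small percentage change in X, the percentage change in Y is approximately 3.00 times as large.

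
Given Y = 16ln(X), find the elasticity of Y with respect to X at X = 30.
Elasticity = 1/ln(30) ≈ 0.2940

Elasticity = (dY/dX) · (X/Y)

dY/dX = 16/X
At X = 30: dY/dX = 8/15, Y = 16·ln(30)

Elasticity = (8/15) · (30 / (16·ln(30))) = 1/ln(30) ≈ 0.2940

Interpretation: for a small percentage change in X, the percentage change in Y is approximately 0.29 times as large.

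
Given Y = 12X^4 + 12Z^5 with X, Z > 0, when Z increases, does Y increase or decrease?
Y increases

Taking the partial derivative:
∂Y/∂Z = 60Z^4

∂Y/∂Z = 60Z^4 > 0 (assuming positive values)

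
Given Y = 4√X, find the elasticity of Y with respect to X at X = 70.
Elasticity = 1/2

Elasticity = (dY/dX) · (X/Y)

dY/dX = 2/√X
At X = 70: dY/dX = √70/35, Y = 4·√70

Elasticity = (√70/35) · (70 / (4·√70)) = 1/2

Interpretation: for a small percentage change in X, the percentage change in Y is approximately 0.50 times as large.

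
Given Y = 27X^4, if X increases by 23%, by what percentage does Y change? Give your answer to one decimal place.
128.9%

For Y = 27X^4:
If X → X(1 + 0.23)
Then Y → Y · (1 + 0.23)^4
     ≈ Y · 2.2889

Percentage change = ((1 + 0.23)^4 − 1) × 100% ≈ 128.9%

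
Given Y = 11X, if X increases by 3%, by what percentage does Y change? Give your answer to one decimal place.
3.0%

For Y = 11X:
If X → X(1 + 0.03)
Then Y → Y · (1 + 0.03)^1
     = Y · 1.0300

Percentage change = ((1 + 0.03)^1 − 1) × 100% = 3.0%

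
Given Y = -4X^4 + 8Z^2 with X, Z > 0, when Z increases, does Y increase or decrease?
Y increases

Taking the partial derivative:
∂Y/∂Z = 16Z

∂Y/∂Z = 16Z > 0 (assuming positive values)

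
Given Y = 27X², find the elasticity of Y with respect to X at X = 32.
Elasticity = 2

Elasticity = (dY/dX) · (X/Y)

dY/dX = 54·X
At X = 32: dY/dX = 1728, Y = 27648

Elasticity = 1728 · (32 / 27648) = 2

Interpretation: for a small percentage change in X, the percentage change in Y is approximately 2.00 times as large.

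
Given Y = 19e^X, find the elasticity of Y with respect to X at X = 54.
Elasticity = 54

Elasticity = (dY/dX) · (X/Y)

dY/dX = 19·e^X
At X = 54: dY/dX = 19·e^54, Y = 19·e^54

Elasticity = (19·e^54) · (54 / (19·e^54)) = 54

Interpretation: for a small percentage change in X, the percentage change in Y is approximately 54.00 times as large.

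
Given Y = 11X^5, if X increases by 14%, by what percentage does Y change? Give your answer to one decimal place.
92.5%

For Y = 11X^5:
If X → X(1 + 0.14)
Then Y → Y · (1 + 0.14)^5
     ≈ Y · 1.9254

Percentage change = ((1 + 0.14)^5 − 1) × 100% ≈ 92.5%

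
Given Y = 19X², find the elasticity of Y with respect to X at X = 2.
Elasticity = 2

Elasticity = (dY/dX) · (X/Y)

dY/dX = 38·X
At X = 2: dY/dX = 76, Y = 76

Elasticity = 76 · (2 / 76) = 2

Interpretation: for a small percentage change in X, the percentage change in Y is approximately 2.00 times as large.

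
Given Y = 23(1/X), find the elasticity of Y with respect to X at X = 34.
Elasticity = -1

Elasticity = (dY/dX) · (X/Y)

dY/dX = -23/X²
At X = 34: dY/dX = -23/1156, Y = 23/34

Elasticity = (-23/1156) · (34 / (23/34)) = -1

Interpretation: for a small percentage change in X, the percentage change in Y is approximately -1.00 times as large.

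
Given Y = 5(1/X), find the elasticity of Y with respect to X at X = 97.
Elasticity = -1

Elasticity = (dY/dX) · (X/Y)

dY/dX = -5/X²
At X = 97: dY/dX = -5/9409, Y = 5/97

Elasticity = (-5/9409) · (97 / (5/97)) = -1

Interpretation: for a small percentage change in X, the percentage change in Y is approximately -1.00 times as large.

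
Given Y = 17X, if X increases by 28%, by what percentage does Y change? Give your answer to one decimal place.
28.0%

For Y = 17X:
If X → X(1 + 0.28)
Then Y → Y · (1 + 0.28)^1
     = Y · 1.2800

Percentage change = ((1 + 0.28)^1 − 1) × 100% = 28.0%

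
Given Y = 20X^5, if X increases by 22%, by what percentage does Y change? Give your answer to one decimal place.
170.3%

For Y = 20X^5:
If X → X(1 + 0.22)
Then Y → Y · (1 + 0.22)^5
     ≈ Y · 2.7027

Percentage change = ((1 + 0.22)^5 − 1) × 100% ≈ 170.3%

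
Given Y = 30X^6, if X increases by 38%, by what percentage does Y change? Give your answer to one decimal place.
590.7%

For Y = 30X^6:
If X → X(1 + 0.38)
Then Y → Y · (1 + 0.38)^6
     ≈ Y · 6.9068

Percentage change = ((1 + 0.38)^6 − 1) × 100% ≈ 590.7%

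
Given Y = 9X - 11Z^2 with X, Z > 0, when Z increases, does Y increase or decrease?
Y decreases

Taking the partial derivative:
∂Y/∂Z = -22Z

∂Y/∂Z = -22Z < 0 (assuming positive values)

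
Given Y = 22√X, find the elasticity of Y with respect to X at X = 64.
Elasticity = 1/2

Elasticity = (dY/dX) · (X/Y)

dY/dX = 11/√X
At X = 64: dY/dX = 11/8, Y = 176

Elasticity = (11/8) · (64 / 176) = 1/2

Interpretation: for a small percentage change in X, the percentage change in Y is approximately 0.50 times as large.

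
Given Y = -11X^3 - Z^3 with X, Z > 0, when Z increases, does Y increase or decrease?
Y decreases

Taking the partial derivative:
∂Y/∂Z = -3Z^2

∂Y/∂Z = -3Z^2 < 0 (assuming positive values)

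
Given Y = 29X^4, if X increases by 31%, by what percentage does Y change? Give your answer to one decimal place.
194.5%

For Y = 29X^4:
If X → X(1 + 0.31)
Then Y → Y · (1 + 0.31)^4
     ≈ Y · 2.9450

Percentage change = ((1 + 0.31)^4 − 1) × 100% ≈ 194.5%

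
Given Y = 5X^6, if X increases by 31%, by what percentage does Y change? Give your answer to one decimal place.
405.4%

For Y = 5X^6:
If X → X(1 + 0.31)
Then Y → Y · (1 + 0.31)^6
     ≈ Y · 5.0539

Percentage change = ((1 + 0.31)^6 − 1) × 100% ≈ 405.4%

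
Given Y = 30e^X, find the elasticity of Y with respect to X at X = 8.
Elasticity = 8

Elasticity = (dY/dX) · (X/Y)

dY/dX = 30·e^X
At X = 8: dY/dX = 30·e^8, Y = 30·e^8

Elasticity = (30·e^8) · (8 / (30·e^8)) = 8

Interpretation: for a small percentage change in X, the percentage change in Y is approximately 8.00 times as large.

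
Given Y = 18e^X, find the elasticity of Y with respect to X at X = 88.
Elasticity = 88

Elasticity = (dY/dX) · (X/Y)

dY/dX = 18·e^X
At X = 88: dY/dX = 18·e^88, Y = 18·e^88

Elasticity = (18·e^88) · (88 / (18·e^88)) = 88

Interpretation: for a small percentage change in X, the percentage change in Y is approximately 88.00 times as large.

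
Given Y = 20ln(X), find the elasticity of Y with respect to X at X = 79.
Elasticity = 1/ln(79) ≈ 0.2289

Elasticity = (dY/dX) · (X/Y)

dY/dX = 20/X
At X = 79: dY/dX = 20/79, Y = 20·ln(79)

Elasticity = (20/79) · (79 / (20·ln(79))) = 1/ln(79) ≈ 0.2289

Interpretation: for a small percentage change in X, the percentage change in Y is approximately 0.23 times as large.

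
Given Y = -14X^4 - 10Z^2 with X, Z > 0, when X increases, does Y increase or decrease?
Y decreases

Taking the partial derivative:
∂Y/∂X = -56X^3

∂Y/∂X = -56X^3 < 0 (assuming positive values)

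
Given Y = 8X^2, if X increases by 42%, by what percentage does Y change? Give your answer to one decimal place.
101.6%

For Y = 8X^2:
If X → X(1 + 0.42)
Then Y → Y · (1 + 0.42)^2
     = Y · 2.0164

Percentage change = ((1 + 0.42)^2 − 1) × 100% ≈ 101.6%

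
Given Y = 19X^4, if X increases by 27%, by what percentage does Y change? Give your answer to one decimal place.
160.1%

For Y = 19X^4:
If X → X(1 + 0.27)
Then Y → Y · (1 + 0.27)^4
     ≈ Y · 2.6014

Percentage change = ((1 + 0.27)^4 − 1) × 100% ≈ 160.1%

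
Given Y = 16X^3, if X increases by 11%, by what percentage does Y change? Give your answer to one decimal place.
36.8%

For Y = 16X^3:
If X → X(1 + 0.11)
Then Y → Y · (1 + 0.11)^3
     ≈ Y · 1.3676

Percentage change = ((1 + 0.11)^3 − 1) × 100% ≈ 36.8%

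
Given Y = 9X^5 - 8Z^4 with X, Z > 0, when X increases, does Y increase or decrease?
Y increases

Taking the partial derivative:
∂Y/∂X = 45X^4

∂Y/∂X = 45X^4 > 0 (assuming positive values)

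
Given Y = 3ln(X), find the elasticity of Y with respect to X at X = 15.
Elasticity = 1/ln(15) ≈ 0.3693

Elasticity = (dY/dX) · (X/Y)

dY/dX = 3/X
At X = 15: dY/dX = 1/5, Y = 3·ln(15)

Elasticity = (1/5) · (15 / (3·ln(15))) = 1/ln(15) ≈ 0.3693

Interpretation: for a small percentage change in X, the percentage change in Y is approximately 0.37 times as large.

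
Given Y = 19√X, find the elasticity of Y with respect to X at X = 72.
Elasticity = 1/2

Elasticity = (dY/dX) · (X/Y)

dY/dX = 19/(2·√X)
At X = 72: dY/dX = 19·√2/24, Y = 114·√2

Elasticity = (19·√2/24) · (72 / (114·√2)) = 1/2

Interpretation: for a small percentage change in X, the percentage change in Y is approximately 0.50 times as large.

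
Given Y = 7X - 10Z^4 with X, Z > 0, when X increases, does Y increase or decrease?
Y increases

Taking the partial derivative:
∂Y/∂X = 7

∂Y/∂X = 7 > 0 (assuming positive values)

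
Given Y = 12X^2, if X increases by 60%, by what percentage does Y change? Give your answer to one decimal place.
156.0%

For Y = 12X^2:
If X → X(1 + 0.6)
Then Y → Y · (1 + 0.6)^2
     = Y · 2.5600

Percentage change = ((1 + 0.6)^2 − 1) × 100% = 156.0%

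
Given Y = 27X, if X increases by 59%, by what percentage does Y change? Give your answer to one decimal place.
59.0%

For Y = 27X:
If X → X(1 + 0.59)
Then Y → Y · (1 + 0.59)^1
     = Y · 1.5900

Percentage change = ((1 + 0.59)^1 − 1) × 100% = 59.0%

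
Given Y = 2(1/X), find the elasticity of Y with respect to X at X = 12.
Elasticity = -1

Elasticity = (dY/dX) · (X/Y)

dY/dX = -2/X²
At X = 12: dY/dX = -1/72, Y = 1/6

Elasticity = (-1/72) · (12 / (1/6)) = -1

Interpretation: for a small percentage change in X, the percentage change in Y is approximately -1.00 times as large.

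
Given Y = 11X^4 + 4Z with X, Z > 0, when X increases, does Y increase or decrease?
Y increases

Taking the partial derivative:
∂Y/∂X = 44X^3

∂Y/∂X = 44X^3 > 0 (assuming positive values)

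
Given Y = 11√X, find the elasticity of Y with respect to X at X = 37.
Elasticity = 1/2

Elasticity = (dY/dX) · (X/Y)

dY/dX = 11/(2·√X)
At X = 37: dY/dX = 11·√37/74, Y = 11·√37

Elasticity = (11·√37/74) · (37 / (11·√37)) = 1/2

Interpretation: for a small percentage change in X, the percentage change in Y is approximately 0.50 times as large.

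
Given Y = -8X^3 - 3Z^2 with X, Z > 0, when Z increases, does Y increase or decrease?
Y decreases

Taking the partial derivative:
∂Y/∂Z = -6Z

∂Y/∂Z = -6Z < 0 (assuming positive values)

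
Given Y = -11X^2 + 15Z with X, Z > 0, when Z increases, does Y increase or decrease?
Y increases

Taking the partial derivative:
∂Y/∂Z = 15

∂Y/∂Z = 15 > 0 (assuming positive values)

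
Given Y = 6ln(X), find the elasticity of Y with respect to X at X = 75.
Elasticity = 1/ln(75) ≈ 0.2316

Elasticity = (dY/dX) · (X/Y)

dY/dX = 6/X
At X = 75: dY/dX = 2/25, Y = 6·ln(75)

Elasticity = (2/25) · (75 / (6·ln(75))) = 1/ln(75) ≈ 0.2316

Interpretation: for a small percentage change in X, the percentage change in Y is approximately 0.23 times as large.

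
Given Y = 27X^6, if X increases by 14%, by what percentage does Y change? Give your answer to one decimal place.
119.5%

For Y = 27X^6:
If X → X(1 + 0.14)
Then Y → Y · (1 + 0.14)^6
     ≈ Y · 2.1950

Percentage change = ((1 + 0.14)^6 − 1) × 100% ≈ 119.5%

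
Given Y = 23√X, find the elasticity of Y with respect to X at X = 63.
Elasticity = 1/2

Elasticity = (dY/dX) · (X/Y)

dY/dX = 23/(2·√X)
At X = 63: dY/dX = 23·√7/42, Y = 69·√7

Elasticity = (23·√7/42) · (63 / (69·√7)) = 1/2

Interpretation: for a small percentage change in X, the percentage change in Y is approximately 0.50 times as large.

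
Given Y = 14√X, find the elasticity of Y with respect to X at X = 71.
Elasticity = 1/2

Elasticity = (dY/dX) · (X/Y)

dY/dX = 7/√X
At X = 71: dY/dX = 7·√71/71, Y = 14·√71

Elasticity = (7·√71/71) · (71 / (14·√71)) = 1/2

Interpretation: for a small percentage change in X, the percentage change in Y is approximately 0.50 times as large.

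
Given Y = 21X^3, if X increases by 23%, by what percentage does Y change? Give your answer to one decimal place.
86.1%

For Y = 21X^3:
If X → X(1 + 0.23)
Then Y → Y · (1 + 0.23)^3
     ≈ Y · 1.8609

Percentage change = ((1 + 0.23)^3 − 1) × 100% ≈ 86.1%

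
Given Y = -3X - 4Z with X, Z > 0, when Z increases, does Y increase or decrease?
Y decreases

Taking the partial derivative:
∂Y/∂Z = -4

∂Y/∂Z = -4 < 0 (assuming positive values)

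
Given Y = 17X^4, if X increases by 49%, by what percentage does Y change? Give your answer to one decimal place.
392.9%

For Y = 17X^4:
If X → X(1 + 0.49)
Then Y → Y · (1 + 0.49)^4
     ≈ Y · 4.9288

Percentage change = ((1 + 0.49)^4 − 1) × 100% ≈ 392.9%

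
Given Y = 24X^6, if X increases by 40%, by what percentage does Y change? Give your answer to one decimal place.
653.0%

For Y = 24X^6:
If X → X(1 + 0.4)
Then Y → Y · (1 + 0.4)^6
     ≈ Y · 7.5295

Percentage change = ((1 + 0.4)^6 − 1) × 100% ≈ 653.0%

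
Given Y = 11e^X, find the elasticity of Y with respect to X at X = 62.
Elasticity = 62

Elasticity = (dY/dX) · (X/Y)

dY/dX = 11·e^X
At X = 62: dY/dX = 11·e^62, Y = 11·e^62

Elasticity = (11·e^62) · (62 / (11·e^62)) = 62

Interpretation: for a small percentage change in X, the percentage change in Y is approximately 62.00 times as large.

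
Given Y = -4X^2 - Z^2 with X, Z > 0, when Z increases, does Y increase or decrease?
Y decreases

Taking the partial derivative:
∂Y/∂Z = -2Z

∂Y/∂Z = -2Z < 0 (assuming positive values)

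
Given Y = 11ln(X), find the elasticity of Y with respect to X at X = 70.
Elasticity = 1/ln(70) ≈ 0.2354

Elasticity = (dY/dX) · (X/Y)

dY/dX = 11/X
At X = 70: dY/dX = 11/70, Y = 11·ln(70)

Elasticity = (11/70) · (70 / (11·ln(70))) = 1/ln(70) ≈ 0.2354

Interpretation: for a small percentage change in X, the percentage change in Y is approximately 0.24 times as large.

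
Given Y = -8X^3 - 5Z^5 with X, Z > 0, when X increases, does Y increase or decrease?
Y decreases

Taking the partial derivative:
∂Y/∂X = -24X^2

∂Y/∂X = -24X^2 < 0 (assuming positive values)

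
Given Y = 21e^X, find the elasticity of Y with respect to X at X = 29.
Elasticity = 29

Elasticity = (dY/dX) · (X/Y)

dY/dX = 21·e^X
At X = 29: dY/dX = 21·e^29, Y = 21·e^29

Elasticity = (21·e^29) · (29 / (21·e^29)) = 29

Interpretation: for a small percentage change in X, the percentage change in Y is approximately 29.00 times as large.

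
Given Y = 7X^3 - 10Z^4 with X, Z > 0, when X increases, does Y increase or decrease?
Y increases

Taking the partial derivative:
∂Y/∂X = 21X^2

∂Y/∂X = 21X^2 > 0 (assuming positive values)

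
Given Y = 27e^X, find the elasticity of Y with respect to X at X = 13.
Elasticity = 13

Elasticity = (dY/dX) · (X/Y)

dY/dX = 27·e^X
At X = 13: dY/dX = 27·e^13, Y = 27·e^13

Elasticity = (27·e^13) · (13 / (27·e^13)) = 13

Interpretation: for a small percentage change in X, the percentage change in Y is approximately 13.00 times as large.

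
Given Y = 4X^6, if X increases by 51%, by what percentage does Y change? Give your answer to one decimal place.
1085.4%

For Y = 4X^6:
If X → X(1 + 0.51)
Then Y → Y · (1 + 0.51)^6
     ≈ Y · 11.8539

Percentage change = ((1 + 0.51)^6 − 1) × 100% ≈ 1085.4%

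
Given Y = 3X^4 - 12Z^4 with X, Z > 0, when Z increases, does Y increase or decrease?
Y decreases

Taking the partial derivative:
∂Y/∂Z = -48Z^3

∂Y/∂Z = -48Z^3 < 0 (assuming positive values)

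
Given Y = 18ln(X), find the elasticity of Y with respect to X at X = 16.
Elasticity = 1/ln(16) ≈ 0.3607

Elasticity = (dY/dX) · (X/Y)

dY/dX = 18/X
At X = 16: dY/dX = 9/8, Y = 18·ln(16)

Elasticity = (9/8) · (16 / (18·ln(16))) = 1/ln(16) ≈ 0.3607

Interpretation: for a small percentage change in X, the percentage change in Y is approximately 0.36 times as large.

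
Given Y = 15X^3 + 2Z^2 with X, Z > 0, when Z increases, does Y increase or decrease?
Y increases

Taking the partial derivative:
∂Y/∂Z = 4Z

∂Y/∂Z = 4Z > 0 (assuming positive values)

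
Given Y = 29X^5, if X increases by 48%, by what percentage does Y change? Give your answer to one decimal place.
610.1%

For Y = 29X^5:
If X → X(1 + 0.48)
Then Y → Y · (1 + 0.48)^5
     ≈ Y · 7.1008

Percentage change = ((1 + 0.48)^5 − 1) × 100% ≈ 610.1%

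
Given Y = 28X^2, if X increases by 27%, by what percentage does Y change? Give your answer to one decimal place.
61.3%

For Y = 28X^2:
If X → X(1 + 0.27)
Then Y → Y · (1 + 0.27)^2
     = Y · 1.6129

Percentage change = ((1 + 0.27)^2 − 1) × 100% ≈ 61.3%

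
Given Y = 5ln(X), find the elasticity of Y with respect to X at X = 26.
Elasticity = 1/ln(26) ≈ 0.3069

Elasticity = (dY/dX) · (X/Y)

dY/dX = 5/X
At X = 26: dY/dX = 5/26, Y = 5·ln(26)

Elasticity = (5/26) · (26 / (5·ln(26))) = 1/ln(26) ≈ 0.3069

Interpretation: for a small percentage change in X, the percentage change in Y is approximately 0.31 times as large.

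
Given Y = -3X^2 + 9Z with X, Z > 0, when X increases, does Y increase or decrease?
Y decreases

Taking the partial derivative:
∂Y/∂X = -6X

∂Y/∂X = -6X < 0 (assuming positive values)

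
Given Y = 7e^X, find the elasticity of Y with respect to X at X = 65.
Elasticity = 65

Elasticity = (dY/dX) · (X/Y)

dY/dX = 7·e^X
At X = 65: dY/dX = 7·e^65, Y = 7·e^65

Elasticity = (7·e^65) · (65 / (7·e^65)) = 65

Interpretation: for a small percentage change in X, the percentage change in Y is approximately 65.00 times as large.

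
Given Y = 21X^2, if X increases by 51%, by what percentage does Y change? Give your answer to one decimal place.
128.0%

For Y = 21X^2:
If X → X(1 + 0.51)
Then Y → Y · (1 + 0.51)^2
     = Y · 2.2801

Percentage change = ((1 + 0.51)^2 − 1) × 100% ≈ 128.0%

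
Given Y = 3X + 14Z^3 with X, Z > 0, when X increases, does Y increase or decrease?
Y increases

Taking the partial derivative:
∂Y/∂X = 3

∂Y/∂X = 3 > 0 (assuming positive values)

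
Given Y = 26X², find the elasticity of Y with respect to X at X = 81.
Elasticity = 2

Elasticity = (dY/dX) · (X/Y)

dY/dX = 52·X
At X = 81: dY/dX = 4212, Y = 170586

Elasticity = 4212 · (81 / 170586) = 2

Interpretation: for a small percentage change in X, the percentage change in Y is approximately 2.00 times as large.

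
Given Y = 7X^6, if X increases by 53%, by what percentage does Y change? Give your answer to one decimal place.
1182.8%

For Y = 7X^6:
If X → X(1 + 0.53)
Then Y → Y · (1 + 0.53)^6
     ≈ Y · 12.8277

Percentage change = ((1 + 0.53)^6 − 1) × 100% ≈ 1182.8%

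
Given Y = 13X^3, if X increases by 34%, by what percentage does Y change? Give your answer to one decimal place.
140.6%

For Y = 13X^3:
If X → X(1 + 0.34)
Then Y → Y · (1 + 0.34)^3
     ≈ Y · 2.4061

Percentage change = ((1 + 0.34)^3 − 1) × 100% ≈ 140.6%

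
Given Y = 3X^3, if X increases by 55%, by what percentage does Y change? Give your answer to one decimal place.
272.4%

For Y = 3X^3:
If X → X(1 + 0.55)
Then Y → Y · (1 + 0.55)^3
     ≈ Y · 3.7239

Percentage change = ((1 + 0.55)^3 − 1) × 100% ≈ 272.4%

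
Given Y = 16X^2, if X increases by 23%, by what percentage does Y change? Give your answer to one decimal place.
51.3%

For Y = 16X^2:
If X → X(1 + 0.23)
Then Y → Y · (1 + 0.23)^2
     = Y · 1.5129

Percentage change = ((1 + 0.23)^2 − 1) × 100% ≈ 51.3%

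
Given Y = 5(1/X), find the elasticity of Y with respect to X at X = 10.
Elasticity = -1

Elasticity = (dY/dX) · (X/Y)

dY/dX = -5/X²
At X = 10: dY/dX = -1/20, Y = 1/2

Elasticity = (-1/20) · (10 / (1/2)) = -1

Interpretation: for a small percentage change in X, the percentage change in Y is approximately -1.00 times as large.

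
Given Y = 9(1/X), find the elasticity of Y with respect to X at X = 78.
Elasticity = -1

Elasticity = (dY/dX) · (X/Y)

dY/dX = -9/X²
At X = 78: dY/dX = -1/676, Y = 3/26

Elasticity = (-1/676) · (78 / (3/26)) = -1

Interpretation: for a small percentage change in X, the percentage change in Y is approximately -1.00 times as large.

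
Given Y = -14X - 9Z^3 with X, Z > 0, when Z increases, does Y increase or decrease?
Y decreases

Taking the partial derivative:
∂Y/∂Z = -27Z^2

∂Y/∂Z = -27Z^2 < 0 (assuming positive values)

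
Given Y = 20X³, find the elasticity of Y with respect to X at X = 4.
Elasticity = 3

Elasticity = (dY/dX) · (X/Y)

dY/dX = 60·X²
At X = 4: dY/dX = 960, Y = 1280

Elasticity = 960 · (4 / 1280) = 3

Interpretation: for a small percentage change in X, the percentage change in Y is approximately 3.00 times as large.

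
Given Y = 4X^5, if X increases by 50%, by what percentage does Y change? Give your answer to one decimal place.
659.4%

For Y = 4X^5:
If X → X(1 + 0.5)
Then Y → Y · (1 + 0.5)^5
     ≈ Y · 7.5938

Percentage change = ((1 + 0.5)^5 − 1) × 100% ≈ 659.4%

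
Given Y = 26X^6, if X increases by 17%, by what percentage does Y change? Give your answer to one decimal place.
156.5%

For Y = 26X^6:
If X → X(1 + 0.17)
Then Y → Y · (1 + 0.17)^6
     ≈ Y · 2.5652

Percentage change = ((1 + 0.17)^6 − 1) × 100% ≈ 156.5%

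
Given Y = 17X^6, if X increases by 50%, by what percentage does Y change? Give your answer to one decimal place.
1039.1%

For Y = 17X^6:
If X → X(1 + 0.5)
Then Y → Y · (1 + 0.5)^6
     ≈ Y · 11.3906

Percentage change = ((1 + 0.5)^6 − 1) × 100% ≈ 1039.1%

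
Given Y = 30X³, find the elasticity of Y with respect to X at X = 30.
Elasticity = 3

Elasticity = (dY/dX) · (X/Y)

dY/dX = 90·X²
At X = 30: dY/dX = 81000, Y = 810000

Elasticity = 81000 · (30 / 810000) = 3

Interpretation: for a small percentage change in X, the percentage change in Y is approximately 3.00 times as large.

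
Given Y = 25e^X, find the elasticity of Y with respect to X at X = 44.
Elasticity = 44

Elasticity = (dY/dX) · (X/Y)

dY/dX = 25·e^X
At X = 44: dY/dX = 25·e^44, Y = 25·e^44

Elasticity = (25·e^44) · (44 / (25·e^44)) = 44

Interpretation: for a small percentage change in X, the percentage change in Y is approximately 44.00 times as large.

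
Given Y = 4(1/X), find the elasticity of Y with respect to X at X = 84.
Elasticity = -1

Elasticity = (dY/dX) · (X/Y)

dY/dX = -4/X²
At X = 84: dY/dX = -1/1764, Y = 1/21

Elasticity = (-1/1764) · (84 / (1/21)) = -1

Interpretation: for a small percentage change in X, the percentage change in Y is approximately -1.00 times as large.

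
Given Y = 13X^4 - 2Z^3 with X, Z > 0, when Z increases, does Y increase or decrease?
Y decreases

Taking the partial derivative:
∂Y/∂Z = -6Z^2

∂Y/∂Z = -6Z^2 < 0 (assuming positive values)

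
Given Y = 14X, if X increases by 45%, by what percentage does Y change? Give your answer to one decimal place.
45.0%

For Y = 14X:
If X → X(1 + 0.45)
Then Y → Y · (1 + 0.45)^1
     = Y · 1.4500

Percentage change = ((1 + 0.45)^1 − 1) × 100% = 45.0%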